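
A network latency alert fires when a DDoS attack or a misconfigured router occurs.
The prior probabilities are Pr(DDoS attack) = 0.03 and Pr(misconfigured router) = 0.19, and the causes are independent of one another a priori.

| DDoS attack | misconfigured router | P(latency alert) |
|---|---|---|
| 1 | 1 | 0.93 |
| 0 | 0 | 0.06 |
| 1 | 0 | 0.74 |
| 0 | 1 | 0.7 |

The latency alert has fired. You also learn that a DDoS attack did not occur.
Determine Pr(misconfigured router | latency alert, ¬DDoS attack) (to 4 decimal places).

P(latency alert | ¬DDoS attack) = 0.06*0.81 + 0.7*0.19 = 0.048600 + 0.133000 = 0.181600
The misconfigured router-present share is 0.7*0.19 = 0.133000.
Hence the posterior is 0.133000/0.181600 ≈ 0.7324.

Pr(misconfigured router | latency alert, ¬DDoS attack) ≈ 0.7324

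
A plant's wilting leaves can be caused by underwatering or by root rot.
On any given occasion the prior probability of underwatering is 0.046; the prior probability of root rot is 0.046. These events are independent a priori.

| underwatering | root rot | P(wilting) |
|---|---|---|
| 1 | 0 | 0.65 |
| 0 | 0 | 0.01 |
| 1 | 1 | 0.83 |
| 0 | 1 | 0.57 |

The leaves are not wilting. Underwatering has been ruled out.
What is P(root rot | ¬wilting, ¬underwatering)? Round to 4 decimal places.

P(root rot | ¬wilting, ¬underwatering) ≈ 0.0205

Numerator (weight on configurations with root rot): 0.43×0.046 = 0.019780
Denominator P(¬wilting | ¬underwatering): 0.99×0.954 + 0.43×0.046 = 0.964240
P(root rot | ¬wilting, ¬underwatering) = 0.019780/0.964240 ≈ 0.0205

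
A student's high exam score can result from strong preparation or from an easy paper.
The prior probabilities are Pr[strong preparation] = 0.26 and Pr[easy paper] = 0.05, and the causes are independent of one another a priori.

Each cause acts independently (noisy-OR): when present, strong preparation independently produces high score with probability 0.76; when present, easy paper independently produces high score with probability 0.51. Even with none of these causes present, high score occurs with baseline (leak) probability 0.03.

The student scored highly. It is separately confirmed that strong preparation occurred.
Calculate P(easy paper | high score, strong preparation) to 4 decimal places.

P(easy paper | high score, strong preparation) ≈ 0.0573

Under noisy-OR, P(high score | causes) = 1 − (1−0.03)·∏(1−qᵢ) over the active causes.
Enumerate both values of easy paper and weight by the priors:
  P(high score | strong preparation) = 0.7672×0.95 + 0.885928×0.05
        = 0.728840 + 0.044296 = 0.773136
The terms with easy paper present sum to 0.044296, so
  P(easy paper | high score, strong preparation) = 0.044296 / 0.773136 ≈ 0.0573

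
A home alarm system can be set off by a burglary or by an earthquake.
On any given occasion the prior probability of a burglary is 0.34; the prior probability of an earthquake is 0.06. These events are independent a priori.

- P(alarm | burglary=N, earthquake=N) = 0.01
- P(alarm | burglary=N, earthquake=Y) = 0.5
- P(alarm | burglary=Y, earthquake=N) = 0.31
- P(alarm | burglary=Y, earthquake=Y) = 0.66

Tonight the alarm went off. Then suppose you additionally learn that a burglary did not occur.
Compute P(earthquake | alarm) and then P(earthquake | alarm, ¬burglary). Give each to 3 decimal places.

By total probability over the 4 (burglary, earthquake) configurations:
  P(alarm) = 0.01×0.66×0.94 + 0.5×0.66×0.06 + 0.31×0.34×0.94 + 0.66×0.34×0.06
        = 0.006204 + 0.019800 + 0.099076 + 0.013464 = 0.138544
Keeping only the earthquake-present terms gives 0.033264, so
  P(earthquake | alarm) = 0.033264 / 0.138544 ≈ 0.240

Now also conditioning on burglary≠true:
For the numerator, keep only earthquake=true terms: 0.5·0.06 = 0.030000
Denominator P(alarm | ¬burglary): 0.01·0.94 + 0.5·0.06 = 0.039400
Posterior = 0.030000 / 0.039400 ≈ 0.761
Ruling out burglary raises the posterior on earthquake — the flip side of explaining away.

P(earthquake | alarm) ≈ 0.240; P(earthquake | alarm, ¬burglary) ≈ 0.761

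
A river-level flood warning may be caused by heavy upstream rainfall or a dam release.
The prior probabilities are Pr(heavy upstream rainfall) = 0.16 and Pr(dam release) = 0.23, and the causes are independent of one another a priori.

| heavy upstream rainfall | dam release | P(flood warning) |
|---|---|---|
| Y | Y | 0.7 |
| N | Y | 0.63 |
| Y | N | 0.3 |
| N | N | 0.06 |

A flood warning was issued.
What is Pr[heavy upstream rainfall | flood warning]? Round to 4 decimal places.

P(flood warning) = 0.06·0.84·0.77 + 0.63·0.84·0.23 + 0.3·0.16·0.77 + 0.7·0.16·0.23 = 0.038808 + 0.121716 + 0.036960 + 0.025760 = 0.223244
Of this, 0.062720 comes from 0.036960 + 0.025760 (the heavy upstream rainfall=true cases).
So P(heavy upstream rainfall | flood warning) = 0.062720/0.223244 ≈ 0.2809.

Pr[heavy upstream rainfall | flood warning] ≈ 0.2809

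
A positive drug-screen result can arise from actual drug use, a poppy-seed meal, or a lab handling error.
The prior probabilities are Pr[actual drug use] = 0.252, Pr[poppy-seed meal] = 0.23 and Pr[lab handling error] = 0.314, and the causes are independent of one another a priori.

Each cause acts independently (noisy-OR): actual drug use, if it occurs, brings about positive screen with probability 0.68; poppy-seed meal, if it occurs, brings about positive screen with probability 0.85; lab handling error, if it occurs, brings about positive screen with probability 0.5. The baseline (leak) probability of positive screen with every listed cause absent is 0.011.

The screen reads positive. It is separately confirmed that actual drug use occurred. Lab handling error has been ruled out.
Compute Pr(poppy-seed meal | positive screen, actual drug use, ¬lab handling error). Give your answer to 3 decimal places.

Pr(poppy-seed meal | positive screen, actual drug use, ¬lab handling error) ≈ 0.294

Under noisy-OR, P(positive screen | causes) = 1 − (1−0.011)·∏(1−qᵢ) over the active causes.
P(positive screen | actual drug use, ¬lab handling error) = 0.68352*0.77 + 0.952528*0.23 = 0.526310 + 0.219081 = 0.745391
The poppy-seed meal-present share is 0.952528*0.23 = 0.219081.
P(poppy-seed meal | positive screen, actual drug use, ¬lab handling error) = 0.219081 / 0.745391 ≈ 0.294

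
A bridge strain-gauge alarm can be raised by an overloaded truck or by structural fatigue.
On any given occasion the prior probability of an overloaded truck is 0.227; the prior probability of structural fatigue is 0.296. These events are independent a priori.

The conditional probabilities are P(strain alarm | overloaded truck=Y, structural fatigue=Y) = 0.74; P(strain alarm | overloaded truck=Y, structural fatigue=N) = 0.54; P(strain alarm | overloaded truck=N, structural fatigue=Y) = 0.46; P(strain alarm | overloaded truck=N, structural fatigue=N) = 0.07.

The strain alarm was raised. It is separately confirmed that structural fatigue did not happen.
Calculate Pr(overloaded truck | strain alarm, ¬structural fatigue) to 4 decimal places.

Enumerate both values of overloaded truck and weight by the priors:
  P(strain alarm | ¬structural fatigue) = 0.07×0.773 + 0.54×0.227
        = 0.054110 + 0.122580 = 0.176690
Configurations with overloaded truck contribute 0.122580, so
  P(overloaded truck | strain alarm, ¬structural fatigue) = 0.122580 / 0.176690 ≈ 0.6938

Pr(overloaded truck | strain alarm, ¬structural fatigue) ≈ 0.6938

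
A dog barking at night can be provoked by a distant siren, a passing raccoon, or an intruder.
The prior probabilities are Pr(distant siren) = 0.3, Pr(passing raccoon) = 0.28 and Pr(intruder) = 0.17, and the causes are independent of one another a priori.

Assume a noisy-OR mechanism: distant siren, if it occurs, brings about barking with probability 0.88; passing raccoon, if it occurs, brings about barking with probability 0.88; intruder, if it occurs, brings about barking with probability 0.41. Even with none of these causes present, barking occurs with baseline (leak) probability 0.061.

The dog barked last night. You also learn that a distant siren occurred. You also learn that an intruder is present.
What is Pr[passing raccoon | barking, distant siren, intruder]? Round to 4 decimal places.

Pr[passing raccoon | barking, distant siren, intruder] ≈ 0.2924

Under noisy-OR, P(barking | causes) = 1 − (1−0.061)·∏(1−qᵢ) over the active causes.
For the numerator, keep only passing raccoon=true terms: 0.992022×0.28 = 0.277766
Denominator P(barking | distant siren, intruder): 0.933519×0.72 + 0.992022×0.28 = 0.949900
P(passing raccoon | barking, distant siren, intruder) = 0.277766/0.949900 ≈ 0.2924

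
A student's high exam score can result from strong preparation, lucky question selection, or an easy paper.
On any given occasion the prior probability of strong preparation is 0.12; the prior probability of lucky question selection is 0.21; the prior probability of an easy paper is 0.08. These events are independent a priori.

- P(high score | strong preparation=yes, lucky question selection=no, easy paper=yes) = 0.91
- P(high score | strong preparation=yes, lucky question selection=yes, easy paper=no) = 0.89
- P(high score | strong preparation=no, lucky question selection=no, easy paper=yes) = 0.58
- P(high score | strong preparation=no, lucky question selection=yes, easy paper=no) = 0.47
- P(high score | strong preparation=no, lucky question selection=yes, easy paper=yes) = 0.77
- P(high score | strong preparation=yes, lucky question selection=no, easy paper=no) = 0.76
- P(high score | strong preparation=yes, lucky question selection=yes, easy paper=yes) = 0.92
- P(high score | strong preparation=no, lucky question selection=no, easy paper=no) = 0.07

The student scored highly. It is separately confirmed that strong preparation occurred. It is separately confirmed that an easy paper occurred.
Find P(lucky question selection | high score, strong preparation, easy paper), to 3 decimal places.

Enumerate both values of lucky question selection and weight by the priors:
  P(high score | strong preparation, easy paper) = 0.91×0.79 + 0.92×0.21
        = 0.718900 + 0.193200 = 0.912100
Keeping only the lucky question selection-present terms gives 0.193200, so
  P(lucky question selection | high score, strong preparation, easy paper) = 0.193200 / 0.912100 ≈ 0.212

P(lucky question selection | high score, strong preparation, easy paper) ≈ 0.212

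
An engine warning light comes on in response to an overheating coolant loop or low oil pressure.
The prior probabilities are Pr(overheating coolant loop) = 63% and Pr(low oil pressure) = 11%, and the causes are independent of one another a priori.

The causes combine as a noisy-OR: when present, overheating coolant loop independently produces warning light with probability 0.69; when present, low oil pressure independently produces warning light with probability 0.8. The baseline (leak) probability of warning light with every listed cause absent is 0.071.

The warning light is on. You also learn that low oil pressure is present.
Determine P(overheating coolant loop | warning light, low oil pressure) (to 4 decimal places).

P(overheating coolant loop | warning light, low oil pressure) ≈ 0.6634

Under noisy-OR, P(warning light | causes) = 1 − (1−0.071)·∏(1−qᵢ) over the active causes.
Enumerate both values of overheating coolant loop and weight by the priors:
  P(warning light | low oil pressure) = 0.8142*0.37 + 0.942402*0.63
        = 0.301254 + 0.593713 = 0.894967
Configurations with overheating coolant loop contribute 0.593713, so
  P(overheating coolant loop | warning light, low oil pressure) = 0.593713 / 0.894967 ≈ 0.6634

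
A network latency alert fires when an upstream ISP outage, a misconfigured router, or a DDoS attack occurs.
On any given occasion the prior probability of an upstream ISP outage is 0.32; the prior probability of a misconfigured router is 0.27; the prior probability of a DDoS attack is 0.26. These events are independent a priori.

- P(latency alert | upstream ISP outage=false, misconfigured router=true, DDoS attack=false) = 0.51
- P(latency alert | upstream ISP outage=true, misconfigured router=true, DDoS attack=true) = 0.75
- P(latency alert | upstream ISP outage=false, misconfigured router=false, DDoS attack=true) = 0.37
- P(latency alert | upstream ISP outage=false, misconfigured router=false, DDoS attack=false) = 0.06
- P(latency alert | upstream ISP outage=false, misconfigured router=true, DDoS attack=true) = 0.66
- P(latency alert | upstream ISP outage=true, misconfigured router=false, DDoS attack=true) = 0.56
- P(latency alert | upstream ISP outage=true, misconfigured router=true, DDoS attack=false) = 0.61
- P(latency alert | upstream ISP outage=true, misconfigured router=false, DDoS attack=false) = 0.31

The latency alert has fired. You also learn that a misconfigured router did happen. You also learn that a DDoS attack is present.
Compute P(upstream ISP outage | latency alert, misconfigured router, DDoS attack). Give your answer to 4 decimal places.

P(upstream ISP outage | latency alert, misconfigured router, DDoS attack) ≈ 0.3484

Sum P(latency alert|·) weighted by the priors over both values of upstream ISP outage:
  P(latency alert | misconfigured router, DDoS attack) = 0.66·0.68 + 0.75·0.32
        = 0.448800 + 0.240000 = 0.688800
The terms with upstream ISP outage present sum to 0.240000, so
  P(upstream ISP outage | latency alert, misconfigured router, DDoS attack) = 0.240000 / 0.688800 ≈ 0.3484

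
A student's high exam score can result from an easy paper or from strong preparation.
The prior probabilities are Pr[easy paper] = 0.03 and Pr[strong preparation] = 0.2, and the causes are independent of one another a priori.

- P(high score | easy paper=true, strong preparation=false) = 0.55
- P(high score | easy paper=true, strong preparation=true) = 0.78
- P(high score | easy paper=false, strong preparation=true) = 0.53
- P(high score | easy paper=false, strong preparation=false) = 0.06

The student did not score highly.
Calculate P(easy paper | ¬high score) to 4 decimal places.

By total probability over the 4 (easy paper, strong preparation) configurations:
  P(¬high score) = 0.94*0.97*0.8 + 0.47*0.97*0.2 + 0.45*0.03*0.8 + 0.22*0.03*0.2
        = 0.729440 + 0.091180 + 0.010800 + 0.001320 = 0.832740
Configurations with easy paper contribute 0.012120, so
  P(easy paper | ¬high score) = 0.012120 / 0.832740 ≈ 0.0146

P(easy paper | ¬high score) ≈ 0.0146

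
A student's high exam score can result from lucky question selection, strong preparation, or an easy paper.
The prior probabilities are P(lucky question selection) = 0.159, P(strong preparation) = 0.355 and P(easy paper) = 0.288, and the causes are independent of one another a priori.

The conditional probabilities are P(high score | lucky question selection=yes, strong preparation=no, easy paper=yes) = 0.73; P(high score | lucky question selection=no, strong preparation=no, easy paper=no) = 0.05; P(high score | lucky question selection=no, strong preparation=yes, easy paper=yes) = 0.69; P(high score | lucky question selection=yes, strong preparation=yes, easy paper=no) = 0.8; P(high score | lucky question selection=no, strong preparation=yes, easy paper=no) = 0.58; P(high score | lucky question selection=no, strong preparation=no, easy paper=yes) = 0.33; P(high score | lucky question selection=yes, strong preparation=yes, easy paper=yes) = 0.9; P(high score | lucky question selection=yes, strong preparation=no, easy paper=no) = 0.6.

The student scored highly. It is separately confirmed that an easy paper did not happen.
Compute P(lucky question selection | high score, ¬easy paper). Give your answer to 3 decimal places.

Enumerate the 4 (lucky question selection, strong preparation) configurations and weight by the priors:
  P(high score | ¬easy paper) = 0.05×0.841×0.645 + 0.58×0.841×0.355 + 0.6×0.159×0.645 + 0.8×0.159×0.355
        = 0.027122 + 0.173162 + 0.061533 + 0.045156 = 0.306973
Keeping only the lucky question selection-present terms gives 0.106689, so
  P(lucky question selection | high score, ¬easy paper) = 0.106689 / 0.306973 ≈ 0.348

P(lucky question selection | high score, ¬easy paper) ≈ 0.348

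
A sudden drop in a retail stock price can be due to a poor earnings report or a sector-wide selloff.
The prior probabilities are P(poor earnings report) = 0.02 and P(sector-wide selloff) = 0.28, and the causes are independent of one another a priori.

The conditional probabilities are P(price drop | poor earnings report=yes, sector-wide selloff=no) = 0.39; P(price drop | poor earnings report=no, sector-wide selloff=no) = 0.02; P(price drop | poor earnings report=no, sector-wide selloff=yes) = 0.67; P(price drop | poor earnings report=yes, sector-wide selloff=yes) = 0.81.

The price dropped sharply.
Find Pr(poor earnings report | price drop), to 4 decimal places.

Pr(poor earnings report | price drop) ≈ 0.0488

Numerator (weight on configurations with poor earnings report): 0.005616 + 0.004536 = 0.010152
The normalizing constant is 0.02×0.98×0.72 + 0.67×0.98×0.28 + 0.39×0.02×0.72 + 0.81×0.02×0.28 = 0.208112
P(poor earnings report | price drop) = 0.010152/0.208112 ≈ 0.0488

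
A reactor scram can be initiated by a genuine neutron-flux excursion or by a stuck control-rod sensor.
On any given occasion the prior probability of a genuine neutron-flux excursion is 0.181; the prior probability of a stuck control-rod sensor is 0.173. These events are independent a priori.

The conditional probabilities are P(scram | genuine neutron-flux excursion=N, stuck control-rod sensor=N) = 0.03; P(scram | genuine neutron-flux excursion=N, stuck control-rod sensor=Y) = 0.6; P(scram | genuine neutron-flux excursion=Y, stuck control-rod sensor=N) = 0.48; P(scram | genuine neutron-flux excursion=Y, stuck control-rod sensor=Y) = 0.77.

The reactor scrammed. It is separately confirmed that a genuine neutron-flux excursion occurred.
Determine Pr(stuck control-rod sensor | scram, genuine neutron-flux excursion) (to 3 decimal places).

Numerator (weight on configurations with stuck control-rod sensor): 0.77·0.173 = 0.133210
The normalizing constant is 0.48·0.827 + 0.77·0.173 = 0.530170
P(stuck control-rod sensor | scram, genuine neutron-flux excursion) = 0.133210/0.530170 ≈ 0.251

Pr(stuck control-rod sensor | scram, genuine neutron-flux excursion) ≈ 0.251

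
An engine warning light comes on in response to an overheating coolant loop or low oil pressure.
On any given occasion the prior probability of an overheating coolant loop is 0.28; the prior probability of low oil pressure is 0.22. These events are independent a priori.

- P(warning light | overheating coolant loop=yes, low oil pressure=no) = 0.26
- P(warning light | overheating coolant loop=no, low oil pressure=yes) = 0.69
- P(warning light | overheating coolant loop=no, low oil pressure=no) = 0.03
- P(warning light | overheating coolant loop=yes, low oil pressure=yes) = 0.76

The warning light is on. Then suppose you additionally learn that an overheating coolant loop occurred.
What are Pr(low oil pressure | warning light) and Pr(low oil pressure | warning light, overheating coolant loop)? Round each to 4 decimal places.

Pr(low oil pressure | warning light) ≈ 0.6795; Pr(low oil pressure | warning light, overheating coolant loop) ≈ 0.4519

P(warning light) = 0.03*0.72*0.78 + 0.69*0.72*0.22 + 0.26*0.28*0.78 + 0.76*0.28*0.22 = 0.016848 + 0.109296 + 0.056784 + 0.046816 = 0.229744
Of this, 0.156112 comes from 0.109296 + 0.046816 (the low oil pressure=true cases).
So P(low oil pressure | warning light) = 0.156112/0.229744 ≈ 0.6795.

Now also conditioning on overheating coolant loop=true:
By total probability over both values of low oil pressure:
  P(warning light | overheating coolant loop) = 0.26*0.78 + 0.76*0.22
        = 0.202800 + 0.167200 = 0.370000
The terms with low oil pressure present sum to 0.167200, so
  P(low oil pressure | warning light, overheating coolant loop) = 0.167200 / 0.370000 ≈ 0.4519
This is intercausal reasoning (explaining away): once overheating coolant loop accounts for the warning light, low oil pressure becomes less likely.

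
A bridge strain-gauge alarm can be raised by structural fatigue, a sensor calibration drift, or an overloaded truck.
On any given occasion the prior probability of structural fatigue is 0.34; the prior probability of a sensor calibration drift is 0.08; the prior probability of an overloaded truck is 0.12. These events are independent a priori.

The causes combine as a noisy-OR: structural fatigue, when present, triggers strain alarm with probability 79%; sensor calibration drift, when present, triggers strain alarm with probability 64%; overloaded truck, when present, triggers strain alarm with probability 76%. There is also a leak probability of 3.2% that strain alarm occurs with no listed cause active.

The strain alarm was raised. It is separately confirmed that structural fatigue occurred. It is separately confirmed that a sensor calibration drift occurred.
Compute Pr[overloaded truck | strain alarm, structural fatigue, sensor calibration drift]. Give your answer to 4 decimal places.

Pr[overloaded truck | strain alarm, structural fatigue, sensor calibration drift] ≈ 0.1263

Under noisy-OR, P(strain alarm | causes) = 1 − (1−0.032)·∏(1−qᵢ) over the active causes.
P(strain alarm | structural fatigue, sensor calibration drift) = 0.926819·0.88 + 0.982437·0.12 = 0.815601 + 0.117892 = 0.933493
Restricting to configurations with overloaded truck present: 0.982437·0.12 = 0.117892.
P(overloaded truck | strain alarm, structural fatigue, sensor calibration drift) = 0.117892 / 0.933493 ≈ 0.1263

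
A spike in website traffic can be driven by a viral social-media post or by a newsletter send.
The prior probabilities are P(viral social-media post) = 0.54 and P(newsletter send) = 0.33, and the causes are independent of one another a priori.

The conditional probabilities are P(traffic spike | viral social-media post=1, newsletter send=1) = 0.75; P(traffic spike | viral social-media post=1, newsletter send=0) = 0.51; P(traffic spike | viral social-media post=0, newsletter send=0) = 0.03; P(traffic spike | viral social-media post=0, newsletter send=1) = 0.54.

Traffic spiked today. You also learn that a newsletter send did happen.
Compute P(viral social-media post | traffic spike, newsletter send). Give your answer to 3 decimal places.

P(viral social-media post | traffic spike, newsletter send) ≈ 0.620

Sum P(traffic spike|·) weighted by the priors over both values of viral social-media post:
  P(traffic spike | newsletter send) = 0.54·0.46 + 0.75·0.54
        = 0.248400 + 0.405000 = 0.653400
Keeping only the viral social-media post-present terms gives 0.405000, so
  P(viral social-media post | traffic spike, newsletter send) = 0.405000 / 0.653400 ≈ 0.620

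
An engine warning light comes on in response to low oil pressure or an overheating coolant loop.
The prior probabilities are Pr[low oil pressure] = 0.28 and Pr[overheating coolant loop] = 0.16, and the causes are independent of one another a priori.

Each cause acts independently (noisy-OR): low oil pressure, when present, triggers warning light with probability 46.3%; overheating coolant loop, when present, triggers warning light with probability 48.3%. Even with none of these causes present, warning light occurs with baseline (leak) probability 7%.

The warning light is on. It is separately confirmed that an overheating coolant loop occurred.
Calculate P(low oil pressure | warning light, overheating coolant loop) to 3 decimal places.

Under noisy-OR, P(warning light | causes) = 1 − (1−0.07)·∏(1−qᵢ) over the active causes.
Numerator (weight on configurations with low oil pressure): 0.741805·0.28 = 0.207705
The normalizing constant is 0.51919·0.72 + 0.741805·0.28 = 0.581522
P(low oil pressure | warning light, overheating coolant loop) = 0.207705/0.581522 ≈ 0.357

P(low oil pressure | warning light, overheating coolant loop) ≈ 0.357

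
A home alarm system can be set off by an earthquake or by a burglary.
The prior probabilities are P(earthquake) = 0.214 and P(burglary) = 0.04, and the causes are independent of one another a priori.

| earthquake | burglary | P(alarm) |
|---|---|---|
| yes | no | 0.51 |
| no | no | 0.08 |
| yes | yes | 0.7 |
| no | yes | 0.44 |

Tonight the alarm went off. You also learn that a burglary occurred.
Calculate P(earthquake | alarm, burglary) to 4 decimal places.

Weight on earthquake=true, given the evidence: 0.7×0.214 = 0.149800
Normalizer over all consistent configurations: 0.44×0.786 + 0.7×0.214 = 0.495640
P(earthquake | alarm, burglary) = 0.149800/0.495640 ≈ 0.3022

P(earthquake | alarm, burglary) ≈ 0.3022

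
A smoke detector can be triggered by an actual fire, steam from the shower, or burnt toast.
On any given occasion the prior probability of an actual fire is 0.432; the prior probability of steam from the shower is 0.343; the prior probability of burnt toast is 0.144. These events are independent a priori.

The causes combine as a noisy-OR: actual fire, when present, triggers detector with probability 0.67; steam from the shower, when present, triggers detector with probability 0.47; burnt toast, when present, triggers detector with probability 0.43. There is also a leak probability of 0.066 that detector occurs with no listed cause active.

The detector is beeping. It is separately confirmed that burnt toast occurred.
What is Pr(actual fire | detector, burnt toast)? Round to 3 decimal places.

Under noisy-OR, P(detector | causes) = 1 − (1−0.066)·∏(1−qᵢ) over the active causes.
P(detector | burnt toast) = 0.46762×0.568×0.657 + 0.717839×0.568×0.343 + 0.824315×0.432×0.657 + 0.906887×0.432×0.343 = 0.174505 + 0.139852 + 0.233960 + 0.134379 = 0.682696
Restricting to configurations with actual fire present: 0.233960 + 0.134379 = 0.368339.
P(actual fire | detector, burnt toast) = 0.368339 / 0.682696 ≈ 0.540

Pr(actual fire | detector, burnt toast) ≈ 0.540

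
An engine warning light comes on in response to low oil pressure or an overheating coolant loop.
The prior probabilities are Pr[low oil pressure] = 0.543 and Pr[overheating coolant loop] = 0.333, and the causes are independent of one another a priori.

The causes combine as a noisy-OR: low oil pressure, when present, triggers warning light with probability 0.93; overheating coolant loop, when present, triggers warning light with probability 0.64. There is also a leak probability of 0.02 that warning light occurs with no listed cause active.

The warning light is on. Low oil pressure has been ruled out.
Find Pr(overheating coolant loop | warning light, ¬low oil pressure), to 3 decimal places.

Pr(overheating coolant loop | warning light, ¬low oil pressure) ≈ 0.942

Under noisy-OR, P(warning light | causes) = 1 − (1−0.02)·∏(1−qᵢ) over the active causes.
By total probability over both values of overheating coolant loop:
  P(warning light | ¬low oil pressure) = 0.02·0.667 + 0.6472·0.333
        = 0.013340 + 0.215518 = 0.228858
Configurations with overheating coolant loop contribute 0.215518, so
  P(overheating coolant loop | warning light, ¬low oil pressure) = 0.215518 / 0.228858 ≈ 0.942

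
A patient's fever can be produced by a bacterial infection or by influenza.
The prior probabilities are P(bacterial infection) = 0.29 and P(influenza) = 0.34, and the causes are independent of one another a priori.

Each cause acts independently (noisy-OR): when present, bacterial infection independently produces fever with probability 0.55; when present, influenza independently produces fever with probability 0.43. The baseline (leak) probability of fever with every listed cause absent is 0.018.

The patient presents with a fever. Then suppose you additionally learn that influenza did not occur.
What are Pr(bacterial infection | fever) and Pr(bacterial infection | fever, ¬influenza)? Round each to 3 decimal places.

Under noisy-OR, P(fever | causes) = 1 − (1−0.018)·∏(1−qᵢ) over the active causes.
Sum P(fever|·) weighted by the priors over the 4 (bacterial infection, influenza) configurations:
  P(fever) = 0.018*0.71*0.66 + 0.44026*0.71*0.34 + 0.5581*0.29*0.66 + 0.748117*0.29*0.34
        = 0.008435 + 0.106279 + 0.106820 + 0.073764 = 0.295298
Keeping only the bacterial infection-present terms gives 0.180584, so
  P(bacterial infection | fever) = 0.180584 / 0.295298 ≈ 0.612

Now also conditioning on influenza≠true:
By total probability over both values of bacterial infection:
  P(fever | ¬influenza) = 0.018*0.71 + 0.5581*0.29
        = 0.012780 + 0.161849 = 0.174629
Keeping only the bacterial infection-present terms gives 0.161849, so
  P(bacterial infection | fever, ¬influenza) = 0.161849 / 0.174629 ≈ 0.927

Pr(bacterial infection | fever) ≈ 0.612; Pr(bacterial infection | fever, ¬influenza) ≈ 0.927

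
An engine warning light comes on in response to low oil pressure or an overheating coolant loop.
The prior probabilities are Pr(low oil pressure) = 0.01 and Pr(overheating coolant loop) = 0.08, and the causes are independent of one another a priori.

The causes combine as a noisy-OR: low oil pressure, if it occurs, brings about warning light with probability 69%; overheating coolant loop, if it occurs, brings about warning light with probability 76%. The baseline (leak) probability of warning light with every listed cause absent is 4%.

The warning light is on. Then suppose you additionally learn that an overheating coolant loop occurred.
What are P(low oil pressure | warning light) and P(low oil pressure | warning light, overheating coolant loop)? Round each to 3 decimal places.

Under noisy-OR, P(warning light | causes) = 1 − (1−0.04)·∏(1−qᵢ) over the active causes.
Sum P(warning light|·) weighted by the priors over the 4 (low oil pressure, overheating coolant loop) configurations:
  P(warning light) = 0.04×0.99×0.92 + 0.7696×0.99×0.08 + 0.7024×0.01×0.92 + 0.928576×0.01×0.08
        = 0.036432 + 0.060952 + 0.006462 + 0.000743 = 0.104589
The terms with low oil pressure present sum to 0.007205, so
  P(low oil pressure | warning light) = 0.007205 / 0.104589 ≈ 0.069

With the extra evidence:
Sum P(warning light|·) weighted by the priors over both values of low oil pressure:
  P(warning light | overheating coolant loop) = 0.7696*0.99 + 0.928576*0.01
        = 0.761904 + 0.009286 = 0.771190
Configurations with low oil pressure contribute 0.009286, so
  P(low oil pressure | warning light, overheating coolant loop) = 0.009286 / 0.771190 ≈ 0.012

P(low oil pressure | warning light) ≈ 0.069; P(low oil pressure | warning light, overheating coolant loop) ≈ 0.012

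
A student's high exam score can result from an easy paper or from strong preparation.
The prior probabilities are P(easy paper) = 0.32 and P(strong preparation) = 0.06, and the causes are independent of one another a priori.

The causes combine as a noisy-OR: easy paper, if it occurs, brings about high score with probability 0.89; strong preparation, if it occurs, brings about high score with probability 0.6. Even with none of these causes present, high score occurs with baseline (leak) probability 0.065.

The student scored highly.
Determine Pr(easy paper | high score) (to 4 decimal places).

Under noisy-OR, P(high score | causes) = 1 − (1−0.065)·∏(1−qᵢ) over the active causes.
By total probability over the 4 (easy paper, strong preparation) configurations:
  P(high score) = 0.065×0.68×0.94 + 0.626×0.68×0.06 + 0.89715×0.32×0.94 + 0.95886×0.32×0.06
        = 0.041548 + 0.025541 + 0.269863 + 0.018410 = 0.355362
Keeping only the easy paper-present terms gives 0.288273, so
  P(easy paper | high score) = 0.288273 / 0.355362 ≈ 0.8112

Pr(easy paper | high score) ≈ 0.8112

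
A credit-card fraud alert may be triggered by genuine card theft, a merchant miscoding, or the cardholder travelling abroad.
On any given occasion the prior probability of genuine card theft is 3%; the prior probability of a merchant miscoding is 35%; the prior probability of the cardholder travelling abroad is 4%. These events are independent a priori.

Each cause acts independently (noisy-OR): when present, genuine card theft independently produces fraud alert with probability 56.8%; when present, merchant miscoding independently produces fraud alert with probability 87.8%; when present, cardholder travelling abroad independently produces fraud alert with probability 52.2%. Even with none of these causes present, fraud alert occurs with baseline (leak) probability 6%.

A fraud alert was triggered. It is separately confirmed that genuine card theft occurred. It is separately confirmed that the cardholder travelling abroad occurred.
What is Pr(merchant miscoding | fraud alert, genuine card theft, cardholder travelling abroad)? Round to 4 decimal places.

Under noisy-OR, P(fraud alert | causes) = 1 − (1−0.06)·∏(1−qᵢ) over the active causes.
Enumerate both values of merchant miscoding and weight by the priors:
  P(fraud alert | genuine card theft, cardholder travelling abroad) = 0.805894×0.65 + 0.976319×0.35
        = 0.523831 + 0.341712 = 0.865543
The terms with merchant miscoding present sum to 0.341712, so
  P(merchant miscoding | fraud alert, genuine card theft, cardholder travelling abroad) = 0.341712 / 0.865543 ≈ 0.3948

Pr(merchant miscoding | fraud alert, genuine card theft, cardholder travelling abroad) ≈ 0.3948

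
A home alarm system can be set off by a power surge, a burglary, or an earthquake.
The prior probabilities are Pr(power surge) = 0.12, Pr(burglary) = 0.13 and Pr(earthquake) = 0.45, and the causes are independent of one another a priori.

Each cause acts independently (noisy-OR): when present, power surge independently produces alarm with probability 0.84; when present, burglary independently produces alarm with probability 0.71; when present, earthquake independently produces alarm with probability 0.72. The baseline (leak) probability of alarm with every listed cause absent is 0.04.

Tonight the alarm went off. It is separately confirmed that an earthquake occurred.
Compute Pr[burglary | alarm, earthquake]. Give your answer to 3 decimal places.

Pr[burglary | alarm, earthquake] ≈ 0.155

Under noisy-OR, P(alarm | causes) = 1 − (1−0.04)·∏(1−qᵢ) over the active causes.
Numerator (weight on configurations with burglary): 0.105482 + 0.015405 = 0.120887
Denominator P(alarm | earthquake): 0.7312*0.88*0.87 + 0.922048*0.88*0.13 + 0.956992*0.12*0.87 + 0.987528*0.12*0.13 = 0.780604
Posterior = 0.120887 / 0.780604 ≈ 0.155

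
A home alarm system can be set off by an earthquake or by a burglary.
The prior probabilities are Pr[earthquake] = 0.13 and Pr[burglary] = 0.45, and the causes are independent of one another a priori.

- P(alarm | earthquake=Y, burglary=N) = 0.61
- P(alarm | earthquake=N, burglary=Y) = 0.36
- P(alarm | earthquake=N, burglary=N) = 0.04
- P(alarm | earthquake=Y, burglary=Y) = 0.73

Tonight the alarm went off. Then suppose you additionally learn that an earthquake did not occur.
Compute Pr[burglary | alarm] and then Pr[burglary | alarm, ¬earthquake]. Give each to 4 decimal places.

Pr[burglary | alarm] ≈ 0.7453; Pr[burglary | alarm, ¬earthquake] ≈ 0.8804

P(alarm) = 0.04*0.87*0.55 + 0.36*0.87*0.45 + 0.61*0.13*0.55 + 0.73*0.13*0.45 = 0.019140 + 0.140940 + 0.043615 + 0.042705 = 0.246400
Restricting to configurations with burglary present: 0.140940 + 0.042705 = 0.183645.
Hence the posterior is 0.183645/0.246400 ≈ 0.7453.

With the extra evidence:
Sum P(alarm|·) weighted by the priors over both values of burglary:
  P(alarm | ¬earthquake) = 0.04·0.55 + 0.36·0.45
        = 0.022000 + 0.162000 = 0.184000
Keeping only the burglary-present terms gives 0.162000, so
  P(burglary | alarm, ¬earthquake) = 0.162000 / 0.184000 ≈ 0.8804
With earthquake excluded, burglary must carry more of the explanatory weight for the alarm.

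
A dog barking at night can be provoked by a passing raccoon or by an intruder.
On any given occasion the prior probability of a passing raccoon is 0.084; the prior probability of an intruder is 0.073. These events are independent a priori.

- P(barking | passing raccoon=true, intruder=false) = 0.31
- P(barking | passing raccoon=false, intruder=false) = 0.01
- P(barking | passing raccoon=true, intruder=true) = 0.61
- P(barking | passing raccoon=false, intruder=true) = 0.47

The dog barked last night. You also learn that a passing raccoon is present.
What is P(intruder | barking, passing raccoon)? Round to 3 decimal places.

P(intruder | barking, passing raccoon) ≈ 0.134

Enumerate both values of intruder and weight by the priors:
  P(barking | passing raccoon) = 0.31·0.927 + 0.61·0.073
        = 0.287370 + 0.044530 = 0.331900
Configurations with intruder contribute 0.044530, so
  P(intruder | barking, passing raccoon) = 0.044530 / 0.331900 ≈ 0.134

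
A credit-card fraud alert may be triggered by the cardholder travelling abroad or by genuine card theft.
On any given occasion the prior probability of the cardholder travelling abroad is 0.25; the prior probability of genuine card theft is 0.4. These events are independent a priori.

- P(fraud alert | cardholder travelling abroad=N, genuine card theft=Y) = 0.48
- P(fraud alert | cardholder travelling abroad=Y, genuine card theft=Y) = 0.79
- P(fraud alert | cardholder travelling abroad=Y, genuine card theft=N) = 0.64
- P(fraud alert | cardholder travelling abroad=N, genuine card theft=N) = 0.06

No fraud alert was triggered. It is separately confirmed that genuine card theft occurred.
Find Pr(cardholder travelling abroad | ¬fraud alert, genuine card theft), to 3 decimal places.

Pr(cardholder travelling abroad | ¬fraud alert, genuine card theft) ≈ 0.119

P(¬fraud alert | genuine card theft) = 0.52*0.75 + 0.21*0.25 = 0.390000 + 0.052500 = 0.442500
Of this, 0.052500 comes from 0.21*0.25 (the cardholder travelling abroad=true cases).
So P(cardholder travelling abroad | ¬fraud alert, genuine card theft) = 0.052500/0.442500 ≈ 0.119.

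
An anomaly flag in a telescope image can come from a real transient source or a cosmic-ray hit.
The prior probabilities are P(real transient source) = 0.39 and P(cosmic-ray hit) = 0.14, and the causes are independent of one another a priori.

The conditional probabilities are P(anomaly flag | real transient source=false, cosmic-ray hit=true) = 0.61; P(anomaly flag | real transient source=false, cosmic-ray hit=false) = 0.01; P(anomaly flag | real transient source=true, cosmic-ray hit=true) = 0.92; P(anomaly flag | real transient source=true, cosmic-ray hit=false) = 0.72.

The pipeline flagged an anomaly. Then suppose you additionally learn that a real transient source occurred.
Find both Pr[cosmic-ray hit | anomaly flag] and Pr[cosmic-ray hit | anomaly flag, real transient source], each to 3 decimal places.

P(anomaly flag) = 0.01*0.61*0.86 + 0.61*0.61*0.14 + 0.72*0.39*0.86 + 0.92*0.39*0.14 = 0.005246 + 0.052094 + 0.241488 + 0.050232 = 0.349060
Restricting to configurations with cosmic-ray hit present: 0.052094 + 0.050232 = 0.102326.
P(cosmic-ray hit | anomaly flag) = 0.102326 / 0.349060 ≈ 0.293

Now condition on the additional information:
Enumerate both values of cosmic-ray hit and weight by the priors:
  P(anomaly flag | real transient source) = 0.72×0.86 + 0.92×0.14
        = 0.619200 + 0.128800 = 0.748000
The terms with cosmic-ray hit present sum to 0.128800, so
  P(cosmic-ray hit | anomaly flag, real transient source) = 0.128800 / 0.748000 ≈ 0.172
This is intercausal reasoning (explaining away): once real transient source accounts for the anomaly flag, cosmic-ray hit becomes less likely.

Pr[cosmic-ray hit | anomaly flag] ≈ 0.293; Pr[cosmic-ray hit | anomaly flag, real transient source] ≈ 0.172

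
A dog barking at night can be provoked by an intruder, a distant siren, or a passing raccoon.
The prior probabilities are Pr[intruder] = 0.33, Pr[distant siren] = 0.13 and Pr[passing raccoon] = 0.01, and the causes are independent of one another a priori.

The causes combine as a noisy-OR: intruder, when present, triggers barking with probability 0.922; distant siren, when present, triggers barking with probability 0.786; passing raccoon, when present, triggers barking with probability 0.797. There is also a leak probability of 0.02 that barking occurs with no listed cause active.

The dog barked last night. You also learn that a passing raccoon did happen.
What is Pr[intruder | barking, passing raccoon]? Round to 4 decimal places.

Pr[intruder | barking, passing raccoon] ≈ 0.3716

Under noisy-OR, P(barking | causes) = 1 − (1−0.02)·∏(1−qᵢ) over the active causes.
Numerator (weight on configurations with intruder): 0.282645 + 0.042758 = 0.325403
Denominator P(barking | passing raccoon): 0.80106·0.67·0.87 + 0.957427·0.67·0.13 + 0.984483·0.33·0.87 + 0.996679·0.33·0.13 = 0.875733
Posterior = 0.325403 / 0.875733 ≈ 0.3716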